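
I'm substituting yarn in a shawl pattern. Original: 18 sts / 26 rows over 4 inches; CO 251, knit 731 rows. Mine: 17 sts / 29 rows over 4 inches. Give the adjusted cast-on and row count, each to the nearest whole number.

Cast on 237 stitches; work 815 rows.

Stitches: 251 × 17/18 = 237.06 → 237.
Rows: 731 × 29/26 = 815.35 → 815.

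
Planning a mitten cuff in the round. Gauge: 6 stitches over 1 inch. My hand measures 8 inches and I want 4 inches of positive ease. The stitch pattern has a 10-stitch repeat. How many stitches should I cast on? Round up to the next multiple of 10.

Finished = 8 + 4 = 12 inches.
6 / 1 = 6 sts/in.
12 × 6 = 72.00 sts.
Next multiple of 10: 80.

80 stitches.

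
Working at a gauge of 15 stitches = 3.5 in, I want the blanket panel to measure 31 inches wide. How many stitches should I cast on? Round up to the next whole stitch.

CO 133 sts.

15 stitches / 3.5 in = 4.286 stitches per inch.
31 × 4.286 = 132.86 stitches.
Round up → 133.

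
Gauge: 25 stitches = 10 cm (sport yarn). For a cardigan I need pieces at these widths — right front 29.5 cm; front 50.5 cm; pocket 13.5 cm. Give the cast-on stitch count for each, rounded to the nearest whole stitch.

Rate = 25/10 = 2.5 sts per cm.
right front: 29.5 × 2.5 = 73.75 → 74.
front: 50.5 × 2.5 = 126.25 → 126.
pocket: 13.5 × 2.5 = 33.75 → 34.

right front 74; front 126; pocket 34.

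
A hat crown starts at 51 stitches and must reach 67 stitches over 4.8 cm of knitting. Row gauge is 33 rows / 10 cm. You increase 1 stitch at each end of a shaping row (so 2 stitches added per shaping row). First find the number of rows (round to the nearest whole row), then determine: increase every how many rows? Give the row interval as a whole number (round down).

Increase every 2nd row.

Rows = 4.8 × 3.3 = 15.8 → 16 rows.
Stitches to add: 16 → 8 shaping rows (at 2 st each).
16 / 8 = 2.00 → every 2 rows.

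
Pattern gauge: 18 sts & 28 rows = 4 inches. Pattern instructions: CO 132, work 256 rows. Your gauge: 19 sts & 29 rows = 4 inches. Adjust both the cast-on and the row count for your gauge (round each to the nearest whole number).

Cast on 139 stitches; work 265 rows.

Stitches: 132 × 19/18 = 139.33 → 139.
Rows: 256 × 29/28 = 265.14 → 265.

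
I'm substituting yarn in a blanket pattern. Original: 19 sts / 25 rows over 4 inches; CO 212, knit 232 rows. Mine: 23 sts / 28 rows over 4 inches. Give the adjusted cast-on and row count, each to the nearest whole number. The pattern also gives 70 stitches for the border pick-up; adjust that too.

Cast on 257 stitches; work 260 rows; border pick-up 85 stitches.

Stitches: 212 × 23/19 = 256.63 → 257.
Rows: 232 × 28/25 = 259.84 → 260.
border pick-up: 70 × 23/19 = 84.74 → 85.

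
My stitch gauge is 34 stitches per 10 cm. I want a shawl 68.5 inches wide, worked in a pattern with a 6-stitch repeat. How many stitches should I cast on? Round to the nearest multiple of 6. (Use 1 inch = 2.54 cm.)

CO 594 sts.

68.5 in = 68.5 × 2.54 = 173.99 cm.
34 / 10 = 3.4 sts/cm.
173.99 × 3.4 = 591.57 sts.
→ 594.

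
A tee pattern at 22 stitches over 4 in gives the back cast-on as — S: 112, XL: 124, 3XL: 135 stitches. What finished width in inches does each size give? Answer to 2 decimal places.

22/4 = 5.5 sts per in.
S: 112 / 5.5 = 20.364 → 20.36 in.
XL: 124 / 5.5 = 22.545 → 22.55 in.
3XL: 135 / 5.5 = 24.545 → 24.55 in.

S 20.36 inches; XL 22.55 inches; 3XL 24.55 inches.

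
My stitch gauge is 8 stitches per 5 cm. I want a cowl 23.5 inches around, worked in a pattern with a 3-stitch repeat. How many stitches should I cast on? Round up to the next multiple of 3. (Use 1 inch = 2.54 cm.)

96 stitches.

23.5 in = 23.5 × 2.54 = 59.69 cm.
8 / 5 = 1.6 sts/cm.
59.69 × 1.6 = 95.50 sts.
→ 96.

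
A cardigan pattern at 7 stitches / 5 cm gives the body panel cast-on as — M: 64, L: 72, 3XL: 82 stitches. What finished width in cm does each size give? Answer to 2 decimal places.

M 45.71 cm; L 51.43 cm; 3XL 58.57 cm.

7/5 = 1.4 sts per cm.
M: 64 / 1.4 = 45.714 → 45.71 cm.
L: 72 / 1.4 = 51.429 → 51.43 cm.
3XL: 82 / 1.4 = 58.571 → 58.57 cm.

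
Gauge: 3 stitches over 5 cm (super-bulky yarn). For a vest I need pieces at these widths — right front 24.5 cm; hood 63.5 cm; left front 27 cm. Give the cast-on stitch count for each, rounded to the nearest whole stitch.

right front 15; hood 38; left front 16.

Rate = 3/5 = 0.6 sts per cm.
right front: 24.5 × 0.6 = 14.70 → 15.
hood: 63.5 × 0.6 = 38.10 → 38.
left front: 27 × 0.6 = 16.20 → 16.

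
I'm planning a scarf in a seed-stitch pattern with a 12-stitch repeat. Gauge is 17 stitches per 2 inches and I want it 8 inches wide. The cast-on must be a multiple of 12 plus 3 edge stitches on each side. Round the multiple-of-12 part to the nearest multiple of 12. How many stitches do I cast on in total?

17 / 2 = 8.5 sts per inch.
8 × 8.5 = 68.00 sts.
Less 6 edge sts → 62.00 for the repeat.
Nearest multiple of 12: 60.
Add back 6 edge sts → 66.

Cast on 66 stitches.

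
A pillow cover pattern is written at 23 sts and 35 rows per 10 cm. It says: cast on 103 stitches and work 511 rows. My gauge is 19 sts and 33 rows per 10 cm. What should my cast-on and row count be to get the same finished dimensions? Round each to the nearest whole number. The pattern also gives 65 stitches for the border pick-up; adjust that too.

Stitches: 103 × 19/23 = 85.09 → 85.
Rows: 511 × 33/35 = 481.80 → 482.
border pick-up: 65 × 19/23 = 53.70 → 54.

Cast on 85 stitches; work 482 rows; border pick-up 54 stitches.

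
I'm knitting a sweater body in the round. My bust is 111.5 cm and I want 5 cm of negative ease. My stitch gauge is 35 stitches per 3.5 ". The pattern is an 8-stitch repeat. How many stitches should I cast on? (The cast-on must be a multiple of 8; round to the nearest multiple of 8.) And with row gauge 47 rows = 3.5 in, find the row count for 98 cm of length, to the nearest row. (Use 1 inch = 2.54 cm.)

Cast on 416 stitches; work 518 rows.

Finished = 111.5 − 5 = 106.5 cm.
106.5 cm × 1/2.54 = 41.93 inches.
35/3.5 = 10 sts per in; 41.93 × 10 = 419.29 sts.
Nearest multiple of 8 → 416.
98 cm = 38.58 inches; × 13.429 = 518.11 → 518 rows.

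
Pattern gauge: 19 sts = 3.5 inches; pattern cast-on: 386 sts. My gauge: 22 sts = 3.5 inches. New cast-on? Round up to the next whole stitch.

CO 447 sts.

Scale factor = 22 / 19 = 1.158.
386 × 22 / 19 = 446.95 sts.
→ 447 sts.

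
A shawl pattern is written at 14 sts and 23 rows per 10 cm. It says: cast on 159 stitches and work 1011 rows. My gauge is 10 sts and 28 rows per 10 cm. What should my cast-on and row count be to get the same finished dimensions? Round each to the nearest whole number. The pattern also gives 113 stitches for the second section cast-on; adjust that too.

Cast on 114 stitches; work 1231 rows; second section cast-on 81 stitches.

Stitches: 159 × 10/14 = 113.57 → 114.
Rows: 1011 × 28/23 = 1230.78 → 1231.
second section cast-on: 113 × 10/14 = 80.71 → 81.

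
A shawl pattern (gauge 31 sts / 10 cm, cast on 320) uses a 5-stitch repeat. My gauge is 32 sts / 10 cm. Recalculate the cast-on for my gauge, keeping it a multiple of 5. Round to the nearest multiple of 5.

320 × 32 / 31 = 330.32.
Nearest multiple of 5: 330.

Cast on 330 stitches.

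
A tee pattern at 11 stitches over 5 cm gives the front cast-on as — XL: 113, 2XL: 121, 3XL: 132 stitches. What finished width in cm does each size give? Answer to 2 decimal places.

11/5 = 2.2 sts per cm.
XL: 113 / 2.2 = 51.364 → 51.36 cm.
2XL: 121 / 2.2 = 55.000 → 55.00 cm.
3XL: 132 / 2.2 = 60.000 → 60.00 cm.

XL 51.36 cm; 2XL 55.00 cm; 3XL 60.00 cm.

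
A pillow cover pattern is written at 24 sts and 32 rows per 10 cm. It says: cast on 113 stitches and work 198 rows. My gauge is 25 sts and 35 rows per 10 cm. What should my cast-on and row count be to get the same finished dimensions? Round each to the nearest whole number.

Stitches: 113 × 25/24 = 117.71 → 118.
Rows: 198 × 35/32 = 216.56 → 217.

Cast on 118 stitches; work 217 rows.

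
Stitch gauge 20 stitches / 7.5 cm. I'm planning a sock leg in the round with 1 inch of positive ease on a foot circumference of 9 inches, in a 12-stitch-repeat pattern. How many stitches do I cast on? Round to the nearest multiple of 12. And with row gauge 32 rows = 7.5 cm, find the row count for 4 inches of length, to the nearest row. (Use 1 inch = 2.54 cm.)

Cast on 72 stitches; work 43 rows.

Finished = 9 + 1 = 10 inches.
10 inches × 2.54 = 25.40 cm.
20/7.5 = 2.667 sts per cm; 25.40 × 2.667 = 67.73 sts.
Nearest multiple of 12 → 72.
4 inches = 10.16 cm; × 4.267 = 43.35 → 43 rows.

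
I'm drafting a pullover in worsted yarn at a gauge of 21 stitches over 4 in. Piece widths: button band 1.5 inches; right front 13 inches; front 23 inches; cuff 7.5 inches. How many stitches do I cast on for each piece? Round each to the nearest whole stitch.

button band 8; right front 68; front 121; cuff 39.

Rate = 21/4 = 5.25 sts per in.
button band: 1.5 × 5.25 = 7.88 → 8.
right front: 13 × 5.25 = 68.25 → 68.
front: 23 × 5.25 = 120.75 → 121.
cuff: 7.5 × 5.25 = 39.38 → 39.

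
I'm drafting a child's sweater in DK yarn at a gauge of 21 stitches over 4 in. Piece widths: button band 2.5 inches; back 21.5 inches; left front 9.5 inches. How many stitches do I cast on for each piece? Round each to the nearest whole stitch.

Rate = 21/4 = 5.25 sts per in.
button band: 2.5 × 5.25 = 13.12 → 13.
back: 21.5 × 5.25 = 112.88 → 113.
left front: 9.5 × 5.25 = 49.88 → 50.

button band 13; back 113; left front 50.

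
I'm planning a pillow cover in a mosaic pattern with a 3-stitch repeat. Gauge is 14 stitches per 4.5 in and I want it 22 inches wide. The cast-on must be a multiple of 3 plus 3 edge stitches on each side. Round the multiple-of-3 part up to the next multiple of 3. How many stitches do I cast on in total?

14 / 4.5 = 3.111 sts per inch.
22 × 3.111 = 68.44 sts.
Less 6 edge sts → 62.44 for the repeat.
Next multiple of 3: 63.
Add back 6 edge sts → 69.

CO 69 sts.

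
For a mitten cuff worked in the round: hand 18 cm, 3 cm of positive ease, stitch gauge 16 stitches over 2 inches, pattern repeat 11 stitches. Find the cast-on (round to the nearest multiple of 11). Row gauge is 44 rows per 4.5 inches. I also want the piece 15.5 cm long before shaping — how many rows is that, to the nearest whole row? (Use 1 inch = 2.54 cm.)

Finished = 18 + 3 = 21 cm.
21 cm × 1/2.54 = 8.27 inches.
16/2 = 8 sts per in; 8.27 × 8 = 66.14 sts.
Nearest multiple of 11 → 66.
15.5 cm = 6.10 inches; × 9.778 = 59.67 → 60 rows.

Cast on 66 stitches; work 60 rows.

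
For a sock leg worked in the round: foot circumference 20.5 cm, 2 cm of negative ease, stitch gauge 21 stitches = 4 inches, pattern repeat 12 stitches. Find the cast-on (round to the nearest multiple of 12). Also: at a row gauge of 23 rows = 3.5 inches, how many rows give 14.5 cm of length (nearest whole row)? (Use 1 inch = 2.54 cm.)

Finished = 20.5 − 2 = 18.5 cm.
18.5 cm × 1/2.54 = 7.28 inches.
21/4 = 5.25 sts per in; 7.28 × 5.25 = 38.24 sts.
Nearest multiple of 12 → 36.
14.5 cm = 5.71 inches; × 6.571 = 37.51 → 38 rows.

Cast on 36 stitches; work 38 rows.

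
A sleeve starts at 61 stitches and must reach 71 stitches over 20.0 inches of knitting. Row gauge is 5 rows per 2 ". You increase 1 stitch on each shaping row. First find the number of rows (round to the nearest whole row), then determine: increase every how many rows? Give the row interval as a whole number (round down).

Rows = 20.0 × 2.5 = 50.0 → 50 rows.
Stitches to add: 10 → 10 shaping rows (at 1 st each).
50 / 10 = 5.00 → every 5 rows.

Increase every 5th row.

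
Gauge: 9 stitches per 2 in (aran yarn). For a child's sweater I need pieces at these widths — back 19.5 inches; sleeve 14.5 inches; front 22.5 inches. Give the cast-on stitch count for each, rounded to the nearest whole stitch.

Rate = 9/2 = 4.5 sts per in.
back: 19.5 × 4.5 = 87.75 → 88.
sleeve: 14.5 × 4.5 = 65.25 → 65.
front: 22.5 × 4.5 = 101.25 → 101.

back 88; sleeve 65; front 101.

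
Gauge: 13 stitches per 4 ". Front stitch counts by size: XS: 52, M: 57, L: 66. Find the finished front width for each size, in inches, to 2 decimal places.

XS 16.00 inches; M 17.54 inches; L 20.31 inches.

13/4 = 3.25 sts per in.
XS: 52 / 3.25 = 16.000 → 16.00 in.
M: 57 / 3.25 = 17.538 → 17.54 in.
L: 66 / 3.25 = 20.308 → 20.31 in.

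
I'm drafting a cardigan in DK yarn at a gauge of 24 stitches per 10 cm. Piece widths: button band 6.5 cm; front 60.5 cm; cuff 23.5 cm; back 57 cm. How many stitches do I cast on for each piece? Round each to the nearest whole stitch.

button band 16; front 145; cuff 56; back 137.

Rate = 24/10 = 2.4 sts per cm.
button band: 6.5 × 2.4 = 15.60 → 16.
front: 60.5 × 2.4 = 145.20 → 145.
cuff: 23.5 × 2.4 = 56.40 → 56.
back: 57 × 2.4 = 136.80 → 137.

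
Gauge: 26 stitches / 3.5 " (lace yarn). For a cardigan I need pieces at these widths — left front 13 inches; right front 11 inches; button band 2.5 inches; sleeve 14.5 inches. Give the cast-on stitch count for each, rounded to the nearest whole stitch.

Rate = 26/3.5 = 7.429 sts per in.
left front: 13 × 7.429 = 96.57 → 97.
right front: 11 × 7.429 = 81.71 → 82.
button band: 2.5 × 7.429 = 18.57 → 19.
sleeve: 14.5 × 7.429 = 107.71 → 108.

left front 97; right front 82; button band 19; sleeve 108.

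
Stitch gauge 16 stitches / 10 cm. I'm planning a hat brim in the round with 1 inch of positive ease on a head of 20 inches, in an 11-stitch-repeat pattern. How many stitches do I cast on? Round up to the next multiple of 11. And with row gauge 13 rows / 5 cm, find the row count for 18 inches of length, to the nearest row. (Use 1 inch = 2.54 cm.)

Finished = 20 + 1 = 21 inches.
21 inches × 2.54 = 53.34 cm.
16/10 = 1.6 sts per cm; 53.34 × 1.6 = 85.34 sts.
Next multiple of 11 → 88.
18 inches = 45.72 cm; × 2.6 = 118.87 → 119 rows.

Cast on 88 stitches; work 119 rows.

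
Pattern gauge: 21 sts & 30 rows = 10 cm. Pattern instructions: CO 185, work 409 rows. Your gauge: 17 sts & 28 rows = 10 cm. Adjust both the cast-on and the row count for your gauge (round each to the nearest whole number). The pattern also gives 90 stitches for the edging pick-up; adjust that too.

Stitches: 185 × 17/21 = 149.76 → 150.
Rows: 409 × 28/30 = 381.73 → 382.
edging pick-up: 90 × 17/21 = 72.86 → 73.

Cast on 150 stitches; work 382 rows; edging pick-up 73 stitches.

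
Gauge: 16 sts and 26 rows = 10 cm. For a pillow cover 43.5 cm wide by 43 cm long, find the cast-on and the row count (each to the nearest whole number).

Cast on 70 stitches and work 112 rows.

Stitch gauge = 16/10 = 1.6 sts/cm; 43.5 × 1.6 = 69.60 → 70 sts.
Row gauge = 26/10 = 2.6 rows/cm; 43 × 2.6 = 111.80 → 112 rows.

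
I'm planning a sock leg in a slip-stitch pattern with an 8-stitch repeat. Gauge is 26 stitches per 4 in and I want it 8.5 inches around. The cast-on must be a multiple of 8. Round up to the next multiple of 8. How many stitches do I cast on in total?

26 / 4 = 6.5 sts per inch.
8.5 × 6.5 = 55.25 sts.
Next multiple of 8: 56.

CO 56 sts.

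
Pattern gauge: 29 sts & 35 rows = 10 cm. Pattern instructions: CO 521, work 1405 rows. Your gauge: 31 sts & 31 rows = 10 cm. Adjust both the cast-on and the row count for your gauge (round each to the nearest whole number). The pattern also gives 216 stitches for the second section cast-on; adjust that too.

Stitches: 521 × 31/29 = 556.93 → 557.
Rows: 1405 × 31/35 = 1244.43 → 1244.
second section cast-on: 216 × 31/29 = 230.90 → 231.

Cast on 557 stitches; work 1244 rows; second section cast-on 231 stitches.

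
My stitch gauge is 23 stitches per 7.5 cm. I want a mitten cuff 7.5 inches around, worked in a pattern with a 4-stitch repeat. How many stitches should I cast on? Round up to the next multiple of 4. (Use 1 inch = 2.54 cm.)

CO 60 sts.

7.5 in = 7.5 × 2.54 = 19.05 cm.
23 / 7.5 = 3.067 sts/cm.
19.05 × 3.067 = 58.42 sts.
→ 60.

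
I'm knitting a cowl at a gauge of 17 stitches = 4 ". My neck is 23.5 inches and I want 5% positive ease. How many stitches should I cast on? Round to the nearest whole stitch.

Cast on 105 stitches.

Finished = 23.5 × 1.05 = 24.68 in.
17 / 4 = 4.25 sts per inch.
24.68 × 4.25 = 104.87 sts.
→ 105 sts.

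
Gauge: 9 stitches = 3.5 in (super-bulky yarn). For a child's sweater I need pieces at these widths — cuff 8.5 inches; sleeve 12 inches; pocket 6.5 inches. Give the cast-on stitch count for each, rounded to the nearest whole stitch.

cuff 22; sleeve 31; pocket 17.

Rate = 9/3.5 = 2.571 sts per in.
cuff: 8.5 × 2.571 = 21.86 → 22.
sleeve: 12 × 2.571 = 30.86 → 31.
pocket: 6.5 × 2.571 = 16.71 → 17.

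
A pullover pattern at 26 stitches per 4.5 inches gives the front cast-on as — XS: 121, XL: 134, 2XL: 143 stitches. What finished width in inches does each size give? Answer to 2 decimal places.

XS 20.94 inches; XL 23.19 inches; 2XL 24.75 inches.

26/4.5 = 5.778 sts per in.
XS: 121 / 5.778 = 20.942 → 20.94 in.
XL: 134 / 5.778 = 23.192 → 23.19 in.
2XL: 143 / 5.778 = 24.750 → 24.75 in.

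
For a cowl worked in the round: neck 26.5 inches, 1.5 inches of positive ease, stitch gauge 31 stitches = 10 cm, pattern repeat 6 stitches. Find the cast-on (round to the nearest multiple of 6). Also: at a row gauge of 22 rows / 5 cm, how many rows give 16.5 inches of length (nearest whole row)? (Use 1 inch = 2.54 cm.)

Cast on 222 stitches; work 184 rows.

Finished = 26.5 + 1.5 = 28 inches.
28 inches × 2.54 = 71.12 cm.
31/10 = 3.1 sts per cm; 71.12 × 3.1 = 220.47 sts.
Nearest multiple of 6 → 222.
16.5 inches = 41.91 cm; × 4.4 = 184.40 → 184 rows.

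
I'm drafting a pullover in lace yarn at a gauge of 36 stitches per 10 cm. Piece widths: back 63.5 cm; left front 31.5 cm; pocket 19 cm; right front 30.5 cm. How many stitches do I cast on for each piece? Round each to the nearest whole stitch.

Rate = 36/10 = 3.6 sts per cm.
back: 63.5 × 3.6 = 228.60 → 229.
left front: 31.5 × 3.6 = 113.40 → 113.
pocket: 19 × 3.6 = 68.40 → 68.
right front: 30.5 × 3.6 = 109.80 → 110.

back 229; left front 113; pocket 68; right front 110.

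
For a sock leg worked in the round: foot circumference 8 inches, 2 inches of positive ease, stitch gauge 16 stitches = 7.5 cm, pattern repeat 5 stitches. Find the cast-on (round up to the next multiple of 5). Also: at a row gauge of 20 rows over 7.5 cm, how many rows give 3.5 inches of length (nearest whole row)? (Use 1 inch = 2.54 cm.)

Cast on 55 stitches; work 24 rows.

Finished = 8 + 2 = 10 inches.
10 inches × 2.54 = 25.40 cm.
16/7.5 = 2.133 sts per cm; 25.40 × 2.133 = 54.19 sts.
Next multiple of 5 → 55.
3.5 inches = 8.89 cm; × 2.667 = 23.71 → 24 rows.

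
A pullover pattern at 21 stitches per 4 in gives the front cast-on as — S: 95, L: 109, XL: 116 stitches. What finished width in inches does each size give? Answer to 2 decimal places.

21/4 = 5.25 sts per in.
S: 95 / 5.25 = 18.095 → 18.10 in.
L: 109 / 5.25 = 20.762 → 20.76 in.
XL: 116 / 5.25 = 22.095 → 22.10 in.

S 18.10 inches; L 20.76 inches; XL 22.10 inches.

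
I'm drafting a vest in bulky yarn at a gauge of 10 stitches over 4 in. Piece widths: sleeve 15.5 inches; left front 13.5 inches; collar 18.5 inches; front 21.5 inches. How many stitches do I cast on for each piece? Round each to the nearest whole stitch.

sleeve 39; left front 34; collar 46; front 54.

Rate = 10/4 = 2.5 sts per in.
sleeve: 15.5 × 2.5 = 38.75 → 39.
left front: 13.5 × 2.5 = 33.75 → 34.
collar: 18.5 × 2.5 = 46.25 → 46.
front: 21.5 × 2.5 = 53.75 → 54.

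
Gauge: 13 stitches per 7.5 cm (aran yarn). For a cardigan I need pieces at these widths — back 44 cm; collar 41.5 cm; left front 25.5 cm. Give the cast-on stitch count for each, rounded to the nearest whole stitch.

Rate = 13/7.5 = 1.733 sts per cm.
back: 44 × 1.733 = 76.27 → 76.
collar: 41.5 × 1.733 = 71.93 → 72.
left front: 25.5 × 1.733 = 44.20 → 44.

back 76; collar 72; left front 44.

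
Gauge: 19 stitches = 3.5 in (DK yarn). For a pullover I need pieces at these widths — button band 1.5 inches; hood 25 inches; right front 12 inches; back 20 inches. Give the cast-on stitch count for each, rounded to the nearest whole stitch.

Rate = 19/3.5 = 5.429 sts per in.
button band: 1.5 × 5.429 = 8.14 → 8.
hood: 25 × 5.429 = 135.71 → 136.
right front: 12 × 5.429 = 65.14 → 65.
back: 20 × 5.429 = 108.57 → 109.

button band 8; hood 136; right front 65; back 109.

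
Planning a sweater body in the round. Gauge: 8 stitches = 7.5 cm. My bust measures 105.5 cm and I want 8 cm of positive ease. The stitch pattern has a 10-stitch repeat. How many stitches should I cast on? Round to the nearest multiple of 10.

Finished = 105.5 + 8 = 113.5 cm.
8 / 7.5 = 1.067 sts/cm.
113.5 × 1.067 = 121.07 sts.
Nearest multiple of 10: 120.

Cast on 120 stitches.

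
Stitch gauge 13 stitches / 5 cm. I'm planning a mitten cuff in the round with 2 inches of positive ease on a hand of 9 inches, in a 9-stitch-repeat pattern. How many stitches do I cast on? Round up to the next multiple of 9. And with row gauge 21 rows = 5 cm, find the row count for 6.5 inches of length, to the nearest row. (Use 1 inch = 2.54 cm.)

Cast on 81 stitches; work 69 rows.

Finished = 9 + 2 = 11 inches.
11 inches × 2.54 = 27.94 cm.
13/5 = 2.6 sts per cm; 27.94 × 2.6 = 72.64 sts.
Next multiple of 9 → 81.
6.5 inches = 16.51 cm; × 4.2 = 69.34 → 69 rows.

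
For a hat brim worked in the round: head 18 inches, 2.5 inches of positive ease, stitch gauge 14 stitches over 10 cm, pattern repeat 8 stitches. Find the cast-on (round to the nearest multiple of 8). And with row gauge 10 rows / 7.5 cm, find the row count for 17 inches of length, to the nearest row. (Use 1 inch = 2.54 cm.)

Cast on 72 stitches; work 58 rows.

Finished = 18 + 2.5 = 20.5 inches.
20.5 inches × 2.54 = 52.07 cm.
14/10 = 1.4 sts per cm; 52.07 × 1.4 = 72.90 sts.
Nearest multiple of 8 → 72.
17 inches = 43.18 cm; × 1.333 = 57.57 → 58 rows.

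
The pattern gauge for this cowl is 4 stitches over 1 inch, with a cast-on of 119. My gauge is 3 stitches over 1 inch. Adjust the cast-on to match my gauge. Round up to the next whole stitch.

CO 90 sts.

Scale factor = 3 / 4 = 0.750.
119 × 3 / 4 = 89.25 sts.
→ 90 sts.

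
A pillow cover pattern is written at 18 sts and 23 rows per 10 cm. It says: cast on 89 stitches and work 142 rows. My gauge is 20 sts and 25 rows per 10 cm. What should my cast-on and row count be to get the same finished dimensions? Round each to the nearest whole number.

Cast on 99 stitches; work 154 rows.

Stitches: 89 × 20/18 = 98.89 → 99.
Rows: 142 × 25/23 = 154.35 → 154.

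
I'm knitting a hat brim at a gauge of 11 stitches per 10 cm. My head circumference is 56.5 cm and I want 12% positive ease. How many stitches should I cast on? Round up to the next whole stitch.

Finished = 56.5 × 1.12 = 63.28 cm.
11 / 10 = 1.1 sts per cm.
63.28 × 1.1 = 69.61 sts.
→ 70 sts.

Cast on 70 stitches.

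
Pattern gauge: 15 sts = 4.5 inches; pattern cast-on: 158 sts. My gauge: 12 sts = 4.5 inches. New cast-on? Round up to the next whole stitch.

Scale factor = 12 / 15 = 0.800.
158 × 12 / 15 = 126.40 sts.
→ 127 sts.

CO 127 sts.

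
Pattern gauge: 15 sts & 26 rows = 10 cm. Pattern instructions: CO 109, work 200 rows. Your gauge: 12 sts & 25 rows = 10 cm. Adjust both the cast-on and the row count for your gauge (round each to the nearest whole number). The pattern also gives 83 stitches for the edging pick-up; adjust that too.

Cast on 87 stitches; work 192 rows; edging pick-up 66 stitches.

Stitches: 109 × 12/15 = 87.20 → 87.
Rows: 200 × 25/26 = 192.31 → 192.
edging pick-up: 83 × 12/15 = 66.40 → 66.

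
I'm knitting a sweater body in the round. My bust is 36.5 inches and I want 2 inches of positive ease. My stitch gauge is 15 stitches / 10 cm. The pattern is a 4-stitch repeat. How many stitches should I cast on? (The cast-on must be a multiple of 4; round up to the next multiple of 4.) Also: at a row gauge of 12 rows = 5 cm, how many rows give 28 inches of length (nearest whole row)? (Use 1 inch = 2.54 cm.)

Finished = 36.5 + 2 = 38.5 inches.
38.5 inches × 2.54 = 97.79 cm.
15/10 = 1.5 sts per cm; 97.79 × 1.5 = 146.69 sts.
Next multiple of 4 → 148.
28 inches = 71.12 cm; × 2.4 = 170.69 → 171 rows.

Cast on 148 stitches; work 171 rows.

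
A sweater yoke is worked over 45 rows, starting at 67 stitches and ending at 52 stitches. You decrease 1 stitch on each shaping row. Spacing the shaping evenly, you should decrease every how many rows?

Decrease every 3rd row.

Stitches to remove: |52 − 67| = 15.
Shaping rows needed: 15 / 1 = 15.
45 rows / 15 = every 3 rows.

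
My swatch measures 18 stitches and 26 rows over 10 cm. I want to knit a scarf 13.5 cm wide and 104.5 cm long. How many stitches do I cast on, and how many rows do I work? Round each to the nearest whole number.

Stitch gauge = 18/10 = 1.8 sts/cm; 13.5 × 1.8 = 24.30 → 24 sts.
Row gauge = 26/10 = 2.6 rows/cm; 104.5 × 2.6 = 271.70 → 272 rows.

Cast on 24 stitches and work 272 rows.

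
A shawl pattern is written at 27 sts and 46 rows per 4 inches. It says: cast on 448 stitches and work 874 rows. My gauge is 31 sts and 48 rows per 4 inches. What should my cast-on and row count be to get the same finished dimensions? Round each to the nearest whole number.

Stitches: 448 × 31/27 = 514.37 → 514.
Rows: 874 × 48/46 = 912.00 → 912.

Cast on 514 stitches; work 912 rows.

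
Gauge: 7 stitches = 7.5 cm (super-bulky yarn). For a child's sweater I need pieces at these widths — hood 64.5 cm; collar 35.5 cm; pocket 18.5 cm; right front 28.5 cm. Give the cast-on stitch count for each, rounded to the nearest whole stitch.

Rate = 7/7.5 = 0.933 sts per cm.
hood: 64.5 × 0.933 = 60.20 → 60.
collar: 35.5 × 0.933 = 33.13 → 33.
pocket: 18.5 × 0.933 = 17.27 → 17.
right front: 28.5 × 0.933 = 26.60 → 27.

hood 60; collar 33; pocket 17; right front 27.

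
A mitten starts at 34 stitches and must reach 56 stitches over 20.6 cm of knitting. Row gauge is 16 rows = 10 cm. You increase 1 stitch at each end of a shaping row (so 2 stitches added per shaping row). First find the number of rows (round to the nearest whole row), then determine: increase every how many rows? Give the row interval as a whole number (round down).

Rows = 20.6 × 1.6 = 33.0 → 33 rows.
Stitches to add: 22 → 11 shaping rows (at 2 st each).
33 / 11 = 3.00 → every 3 rows.

Increase every 3rd row.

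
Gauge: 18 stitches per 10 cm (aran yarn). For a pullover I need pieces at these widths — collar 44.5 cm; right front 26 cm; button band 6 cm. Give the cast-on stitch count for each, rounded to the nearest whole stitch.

Rate = 18/10 = 1.8 sts per cm.
collar: 44.5 × 1.8 = 80.10 → 80.
right front: 26 × 1.8 = 46.80 → 47.
button band: 6 × 1.8 = 10.80 → 11.

collar 80; right front 47; button band 11.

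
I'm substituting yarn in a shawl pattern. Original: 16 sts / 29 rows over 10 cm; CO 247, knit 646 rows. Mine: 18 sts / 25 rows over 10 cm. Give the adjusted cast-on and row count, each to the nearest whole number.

Cast on 278 stitches; work 557 rows.

Stitches: 247 × 18/16 = 277.88 → 278.
Rows: 646 × 25/29 = 556.90 → 557.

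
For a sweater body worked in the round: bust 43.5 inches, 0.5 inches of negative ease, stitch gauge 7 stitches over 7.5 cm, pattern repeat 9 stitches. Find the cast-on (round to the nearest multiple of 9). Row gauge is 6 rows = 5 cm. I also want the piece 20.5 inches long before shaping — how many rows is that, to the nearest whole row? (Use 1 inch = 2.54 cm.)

Finished = 43.5 − 0.5 = 43 inches.
43 inches × 2.54 = 109.22 cm.
7/7.5 = 0.933 sts per cm; 109.22 × 0.933 = 101.94 sts.
Nearest multiple of 9 → 99.
20.5 inches = 52.07 cm; × 1.2 = 62.48 → 62 rows.

Cast on 99 stitches; work 62 rows.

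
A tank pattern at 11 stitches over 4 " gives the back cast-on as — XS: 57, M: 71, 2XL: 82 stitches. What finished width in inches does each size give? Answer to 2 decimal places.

XS 20.73 inches; M 25.82 inches; 2XL 29.82 inches.

11/4 = 2.75 sts per in.
XS: 57 / 2.75 = 20.727 → 20.73 in.
M: 71 / 2.75 = 25.818 → 25.82 in.
2XL: 82 / 2.75 = 29.818 → 29.82 in.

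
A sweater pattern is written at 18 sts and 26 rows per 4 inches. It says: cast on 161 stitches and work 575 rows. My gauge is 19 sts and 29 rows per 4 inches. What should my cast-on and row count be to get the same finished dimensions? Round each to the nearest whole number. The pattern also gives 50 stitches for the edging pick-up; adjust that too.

Stitches: 161 × 19/18 = 169.94 → 170.
Rows: 575 × 29/26 = 641.35 → 641.
edging pick-up: 50 × 19/18 = 52.78 → 53.

Cast on 170 stitches; work 641 rows; edging pick-up 53 stitches.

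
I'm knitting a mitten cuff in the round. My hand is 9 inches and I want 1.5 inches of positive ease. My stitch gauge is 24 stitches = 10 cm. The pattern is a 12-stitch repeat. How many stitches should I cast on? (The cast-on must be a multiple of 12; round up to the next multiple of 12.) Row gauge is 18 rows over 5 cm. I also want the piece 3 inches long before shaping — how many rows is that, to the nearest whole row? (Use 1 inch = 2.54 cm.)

Finished = 9 + 1.5 = 10.5 inches.
10.5 inches × 2.54 = 26.67 cm.
24/10 = 2.4 sts per cm; 26.67 × 2.4 = 64.01 sts.
Next multiple of 12 → 72.
3 inches = 7.62 cm; × 3.6 = 27.43 → 27 rows.

Cast on 72 stitches; work 27 rows.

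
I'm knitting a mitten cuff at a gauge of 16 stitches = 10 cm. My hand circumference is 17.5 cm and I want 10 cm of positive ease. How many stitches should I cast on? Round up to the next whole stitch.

Finished = 17.5 + 10 = 27.5 cm.
16 / 10 = 1.6 sts per cm.
27.50 × 1.6 = 44.00 sts.

44 stitches.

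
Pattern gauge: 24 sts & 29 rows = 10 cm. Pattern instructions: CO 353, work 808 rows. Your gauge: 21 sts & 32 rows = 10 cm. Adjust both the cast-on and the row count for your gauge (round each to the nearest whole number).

Stitches: 353 × 21/24 = 308.88 → 309.
Rows: 808 × 32/29 = 891.59 → 892.

Cast on 309 stitches; work 892 rows.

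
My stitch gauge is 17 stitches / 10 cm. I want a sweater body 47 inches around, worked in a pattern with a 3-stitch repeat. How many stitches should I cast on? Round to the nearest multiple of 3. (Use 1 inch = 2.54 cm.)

47 in = 47 × 2.54 = 119.38 cm.
17 / 10 = 1.7 sts/cm.
119.38 × 1.7 = 202.95 sts.
→ 204.

CO 204 sts.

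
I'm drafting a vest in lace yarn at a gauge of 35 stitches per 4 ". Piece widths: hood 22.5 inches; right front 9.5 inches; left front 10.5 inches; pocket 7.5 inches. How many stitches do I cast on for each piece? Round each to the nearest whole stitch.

Rate = 35/4 = 8.75 sts per in.
hood: 22.5 × 8.75 = 196.88 → 197.
right front: 9.5 × 8.75 = 83.12 → 83.
left front: 10.5 × 8.75 = 91.88 → 92.
pocket: 7.5 × 8.75 = 65.62 → 66.

hood 197; right front 83; left front 92; pocket 66.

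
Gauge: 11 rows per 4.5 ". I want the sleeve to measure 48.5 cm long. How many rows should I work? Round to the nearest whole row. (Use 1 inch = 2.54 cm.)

Knit 47 rows.

48.5 cm = 19.09 in.
11 rows / 4.5 in = 2.444 rows per inch.
19.09 × 2.444 = 46.68 rows.
Round to nearest → 47.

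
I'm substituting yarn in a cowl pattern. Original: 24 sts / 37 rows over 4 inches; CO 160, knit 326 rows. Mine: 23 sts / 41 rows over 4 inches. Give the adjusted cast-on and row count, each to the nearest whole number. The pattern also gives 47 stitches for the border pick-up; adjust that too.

Cast on 153 stitches; work 361 rows; border pick-up 45 stitches.

Stitches: 160 × 23/24 = 153.33 → 153.
Rows: 326 × 41/37 = 361.24 → 361.
border pick-up: 47 × 23/24 = 45.04 → 45.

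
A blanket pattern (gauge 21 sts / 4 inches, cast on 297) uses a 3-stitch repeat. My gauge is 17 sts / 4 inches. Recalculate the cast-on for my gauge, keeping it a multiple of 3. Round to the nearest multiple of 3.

240 stitches.

297 × 17 / 21 = 240.43.
Nearest multiple of 3: 240.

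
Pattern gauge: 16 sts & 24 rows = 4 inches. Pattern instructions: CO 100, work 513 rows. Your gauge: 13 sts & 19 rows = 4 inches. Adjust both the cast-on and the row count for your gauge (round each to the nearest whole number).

Cast on 81 stitches; work 406 rows.

Stitches: 100 × 13/16 = 81.25 → 81.
Rows: 513 × 19/24 = 406.12 → 406.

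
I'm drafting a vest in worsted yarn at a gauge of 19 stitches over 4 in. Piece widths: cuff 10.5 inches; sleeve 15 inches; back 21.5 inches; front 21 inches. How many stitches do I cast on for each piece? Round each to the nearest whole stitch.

cuff 50; sleeve 71; back 102; front 100.

Rate = 19/4 = 4.75 sts per in.
cuff: 10.5 × 4.75 = 49.88 → 50.
sleeve: 15 × 4.75 = 71.25 → 71.
back: 21.5 × 4.75 = 102.12 → 102.
front: 21 × 4.75 = 99.75 → 100.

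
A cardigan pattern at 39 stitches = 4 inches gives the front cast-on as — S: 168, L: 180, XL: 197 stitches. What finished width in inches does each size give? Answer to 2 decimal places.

39/4 = 9.75 sts per in.
S: 168 / 9.75 = 17.231 → 17.23 in.
L: 180 / 9.75 = 18.462 → 18.46 in.
XL: 197 / 9.75 = 20.205 → 20.21 in.

S 17.23 inches; L 18.46 inches; XL 20.21 inches.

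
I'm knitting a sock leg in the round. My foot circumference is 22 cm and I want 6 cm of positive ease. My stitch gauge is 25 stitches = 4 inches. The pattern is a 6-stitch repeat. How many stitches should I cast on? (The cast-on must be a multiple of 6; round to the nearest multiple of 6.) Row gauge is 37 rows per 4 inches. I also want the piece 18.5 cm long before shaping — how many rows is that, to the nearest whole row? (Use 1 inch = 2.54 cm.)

Finished = 22 + 6 = 28 cm.
28 cm × 1/2.54 = 11.02 inches.
25/4 = 6.25 sts per in; 11.02 × 6.25 = 68.90 sts.
Nearest multiple of 6 → 66.
18.5 cm = 7.28 inches; × 9.25 = 67.37 → 67 rows.

Cast on 66 stitches; work 67 rows.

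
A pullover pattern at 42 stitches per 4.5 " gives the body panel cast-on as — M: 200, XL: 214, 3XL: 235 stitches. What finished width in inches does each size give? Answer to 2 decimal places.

M 21.43 inches; XL 22.93 inches; 3XL 25.18 inches.

42/4.5 = 9.333 sts per in.
M: 200 / 9.333 = 21.429 → 21.43 in.
XL: 214 / 9.333 = 22.929 → 22.93 in.
3XL: 235 / 9.333 = 25.179 → 25.18 in.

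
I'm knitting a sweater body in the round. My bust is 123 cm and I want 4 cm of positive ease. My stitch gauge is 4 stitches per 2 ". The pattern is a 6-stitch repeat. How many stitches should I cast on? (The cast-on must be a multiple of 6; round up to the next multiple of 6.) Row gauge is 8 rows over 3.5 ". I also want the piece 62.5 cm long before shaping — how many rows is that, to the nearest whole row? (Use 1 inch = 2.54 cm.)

Cast on 102 stitches; work 56 rows.

Finished = 123 + 4 = 127 cm.
127 cm × 1/2.54 = 50.00 inches.
4/2 = 2 sts per in; 50.00 × 2 = 100.00 sts.
Next multiple of 6 → 102.
62.5 cm = 24.61 inches; × 2.286 = 56.24 → 56 rows.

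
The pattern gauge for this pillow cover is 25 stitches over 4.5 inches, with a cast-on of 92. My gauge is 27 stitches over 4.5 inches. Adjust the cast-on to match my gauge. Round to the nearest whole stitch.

Scale factor = 27 / 25 = 1.080.
92 × 27 / 25 = 99.36 sts.
→ 99 sts.

99 stitches.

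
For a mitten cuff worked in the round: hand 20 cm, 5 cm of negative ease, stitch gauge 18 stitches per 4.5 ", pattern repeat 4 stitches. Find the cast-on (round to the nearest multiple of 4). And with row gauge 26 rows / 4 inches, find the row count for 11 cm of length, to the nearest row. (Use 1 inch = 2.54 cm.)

Finished = 20 − 5 = 15 cm.
15 cm × 1/2.54 = 5.91 inches.
18/4.5 = 4 sts per in; 5.91 × 4 = 23.62 sts.
Nearest multiple of 4 → 24.
11 cm = 4.33 inches; × 6.5 = 28.15 → 28 rows.

Cast on 24 stitches; work 28 rows.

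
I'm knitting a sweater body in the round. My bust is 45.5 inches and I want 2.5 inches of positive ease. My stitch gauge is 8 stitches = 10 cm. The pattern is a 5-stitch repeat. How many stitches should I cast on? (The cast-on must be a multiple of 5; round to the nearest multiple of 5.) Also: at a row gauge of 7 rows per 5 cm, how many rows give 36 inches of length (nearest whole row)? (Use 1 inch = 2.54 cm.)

Finished = 45.5 + 2.5 = 48 inches.
48 inches × 2.54 = 121.92 cm.
8/10 = 0.8 sts per cm; 121.92 × 0.8 = 97.54 sts.
Nearest multiple of 5 → 100.
36 inches = 91.44 cm; × 1.4 = 128.02 → 128 rows.

Cast on 100 stitches; work 128 rows.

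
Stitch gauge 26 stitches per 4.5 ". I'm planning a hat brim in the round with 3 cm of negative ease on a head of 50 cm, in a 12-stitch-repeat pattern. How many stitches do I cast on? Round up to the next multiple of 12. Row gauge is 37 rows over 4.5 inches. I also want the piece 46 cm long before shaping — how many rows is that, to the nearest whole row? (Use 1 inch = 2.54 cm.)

Cast on 108 stitches; work 149 rows.

Finished = 50 − 3 = 47 cm.
47 cm × 1/2.54 = 18.50 inches.
26/4.5 = 5.778 sts per in; 18.50 × 5.778 = 106.91 sts.
Next multiple of 12 → 108.
46 cm = 18.11 inches; × 8.222 = 148.91 → 149 rows.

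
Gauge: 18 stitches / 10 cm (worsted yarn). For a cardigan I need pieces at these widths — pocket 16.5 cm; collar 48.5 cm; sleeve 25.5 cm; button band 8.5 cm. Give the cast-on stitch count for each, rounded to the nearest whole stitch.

pocket 30; collar 87; sleeve 46; button band 15.

Rate = 18/10 = 1.8 sts per cm.
pocket: 16.5 × 1.8 = 29.70 → 30.
collar: 48.5 × 1.8 = 87.30 → 87.
sleeve: 25.5 × 1.8 = 45.90 → 46.
button band: 8.5 × 1.8 = 15.30 → 15.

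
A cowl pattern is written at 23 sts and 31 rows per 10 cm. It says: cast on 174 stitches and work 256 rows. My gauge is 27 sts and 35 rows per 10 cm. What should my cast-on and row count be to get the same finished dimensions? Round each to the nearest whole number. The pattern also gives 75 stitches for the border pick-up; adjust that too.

Stitches: 174 × 27/23 = 204.26 → 204.
Rows: 256 × 35/31 = 289.03 → 289.
border pick-up: 75 × 27/23 = 88.04 → 88.

Cast on 204 stitches; work 289 rows; border pick-up 88 stitches.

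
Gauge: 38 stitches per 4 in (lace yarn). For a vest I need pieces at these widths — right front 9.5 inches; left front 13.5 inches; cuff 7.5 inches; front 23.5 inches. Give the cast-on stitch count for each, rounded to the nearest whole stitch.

right front 90; left front 128; cuff 71; front 223.

Rate = 38/4 = 9.5 sts per in.
right front: 9.5 × 9.5 = 90.25 → 90.
left front: 13.5 × 9.5 = 128.25 → 128.
cuff: 7.5 × 9.5 = 71.25 → 71.
front: 23.5 × 9.5 = 223.25 → 223.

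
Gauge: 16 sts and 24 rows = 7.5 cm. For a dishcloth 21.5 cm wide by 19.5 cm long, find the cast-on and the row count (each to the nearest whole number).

Stitch gauge = 16/7.5 = 2.133 sts/cm; 21.5 × 2.133 = 45.87 → 46 sts.
Row gauge = 24/7.5 = 3.2 rows/cm; 19.5 × 3.2 = 62.40 → 62 rows.

Cast on 46 stitches and work 62 rows.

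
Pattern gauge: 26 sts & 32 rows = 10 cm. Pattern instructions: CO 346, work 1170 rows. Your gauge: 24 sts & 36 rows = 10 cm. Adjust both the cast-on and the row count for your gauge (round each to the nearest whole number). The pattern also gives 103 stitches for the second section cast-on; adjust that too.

Stitches: 346 × 24/26 = 319.38 → 319.
Rows: 1170 × 36/32 = 1316.25 → 1316.
second section cast-on: 103 × 24/26 = 95.08 → 95.

Cast on 319 stitches; work 1316 rows; second section cast-on 95 stitches.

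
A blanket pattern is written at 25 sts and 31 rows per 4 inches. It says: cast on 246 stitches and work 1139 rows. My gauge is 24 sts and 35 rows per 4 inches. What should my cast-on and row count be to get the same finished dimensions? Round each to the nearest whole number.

Stitches: 246 × 24/25 = 236.16 → 236.
Rows: 1139 × 35/31 = 1285.97 → 1286.

Cast on 236 stitches; work 1286 rows.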